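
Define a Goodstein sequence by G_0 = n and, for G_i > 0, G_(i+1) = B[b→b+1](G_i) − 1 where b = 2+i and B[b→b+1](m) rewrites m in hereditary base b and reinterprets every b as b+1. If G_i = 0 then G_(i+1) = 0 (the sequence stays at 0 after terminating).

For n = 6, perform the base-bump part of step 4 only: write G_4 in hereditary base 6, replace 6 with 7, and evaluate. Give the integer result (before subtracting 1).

base 2: 6 = 2^2 + 2; at 3: 3^3 + 3 = 30; next = 29
base 3: 29 = 3^3 + 2; at 4: 4^4 + 2 = 258; next = 257
base 4: 257 = 4^4 + 1; at 5: 5^5 + 1 = 3126; next = 3125
base 5: 3125 = 5^5; at 6: 6^6 = 46656; next = 46655
base 6: 46655 = 5·6^5 + 5·6^4 + 5·6^3 + 5·6^2 + 5·6 + 5; at 7: 5·7^5 + 5·7^4 + 5·7^3 + 5·7^2 + 5·7 + 5 = 98040; next = 98039

98040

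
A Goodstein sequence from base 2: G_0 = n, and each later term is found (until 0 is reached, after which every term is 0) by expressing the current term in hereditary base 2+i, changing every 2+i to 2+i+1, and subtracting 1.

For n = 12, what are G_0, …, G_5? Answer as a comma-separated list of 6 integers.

12, 107, 1065, 15685, 280019, 5764910

step 0: 12 = 2^(2 + 1) + 2^2; sub 3 for 2: 3^(3 + 1) + 3^3; = 108; G_1 = 108−1 = 107
step 1: 107 = 3^(3 + 1) + 2·3^2 + 2·3 + 2; sub 4 for 3: 4^(4 + 1) + 2·4^2 + 2·4 + 2; = 1066; G_2 = 1066−1 = 1065
step 2: 1065 = 4^(4 + 1) + 2·4^2 + 2·4 + 1; sub 5 for 4: 5^(5 + 1) + 2·5^2 + 2·5 + 1; = 15686; G_3 = 15686−1 = 15685
step 3: 15685 = 5^(5 + 1) + 2·5^2 + 2·5; sub 6 for 5: 6^(6 + 1) + 2·6^2 + 2·6; = 280020; G_4 = 280020−1 = 280019
step 4: 280019 = 6^(6 + 1) + 2·6^2 + 6 + 5; sub 7 for 6: 7^(7 + 1) + 2·7^2 + 7 + 5; = 5764911; G_5 = 5764911−1 = 5764910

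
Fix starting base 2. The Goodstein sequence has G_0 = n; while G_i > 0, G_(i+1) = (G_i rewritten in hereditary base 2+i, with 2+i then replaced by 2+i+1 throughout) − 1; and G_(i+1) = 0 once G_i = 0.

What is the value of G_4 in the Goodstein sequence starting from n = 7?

[0] 7 ≡ 2^2 + 2 + 1 (base 2). Lift 3: 31. −1: 30.
[1] 30 ≡ 3^3 + 3 (base 3). Lift 4: 260. −1: 259.
[2] 259 ≡ 4^4 + 3 (base 4). Lift 5: 3128. −1: 3127.
[3] 3127 ≡ 5^5 + 2 (base 5). Lift 6: 46658. −1: 46657.
[4] 46657 ≡ 6^6 + 1 (base 6). Lift 7: 823544. −1: 823543.

46657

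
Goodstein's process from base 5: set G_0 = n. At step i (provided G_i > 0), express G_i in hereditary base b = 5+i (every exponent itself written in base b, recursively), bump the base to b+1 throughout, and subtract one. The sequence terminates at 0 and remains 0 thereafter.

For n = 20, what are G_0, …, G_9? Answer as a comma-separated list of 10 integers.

step 0: 20 = 4·5; sub 6 for 5: 4·6; = 24; G_1 = 24−1 = 23
step 1: 23 = 3·6 + 5; sub 7 for 6: 3·7 + 5; = 26; G_2 = 26−1 = 25
step 2: 25 = 3·7 + 4; sub 8 for 7: 3·8 + 4; = 28; G_3 = 28−1 = 27
step 3: 27 = 3·8 + 3; sub 9 for 8: 3·9 + 3; = 30; G_4 = 30−1 = 29
step 4: 29 = 3·9 + 2; sub 10 for 9: 3·10 + 2; = 32; G_5 = 32−1 = 31
step 5: 31 = 3·10 + 1; sub 11 for 10: 3·11 + 1; = 34; G_6 = 34−1 = 33
step 6: 33 = 3·11; sub 12 for 11: 3·12; = 36; G_7 = 36−1 = 35
step 7: 35 = 2·12 + 11; sub 13 for 12: 2·13 + 11; = 37; G_8 = 37−1 = 36
step 8: 36 = 2·13 + 10; sub 14 for 13: 2·14 + 10; = 38; G_9 = 38−1 = 37

20, 23, 25, 27, 29, 31, 33, 35, 36, 37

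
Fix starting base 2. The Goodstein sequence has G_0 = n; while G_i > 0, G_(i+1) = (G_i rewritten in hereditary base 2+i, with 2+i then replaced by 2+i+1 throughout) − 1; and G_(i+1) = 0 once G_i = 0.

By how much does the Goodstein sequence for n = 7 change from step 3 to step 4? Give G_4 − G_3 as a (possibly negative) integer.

step 0: 7 = 2^2 + 2 + 1; sub 3 for 2: 3^3 + 3 + 1; = 31; G_1 = 31−1 = 30
step 1: 30 = 3^3 + 3; sub 4 for 3: 4^4 + 4; = 260; G_2 = 260−1 = 259
step 2: 259 = 4^4 + 3; sub 5 for 4: 5^5 + 3; = 3128; G_3 = 3128−1 = 3127
step 3: 3127 = 5^5 + 2; sub 6 for 5: 6^6 + 2; = 46658; G_4 = 46658−1 = 46657

43530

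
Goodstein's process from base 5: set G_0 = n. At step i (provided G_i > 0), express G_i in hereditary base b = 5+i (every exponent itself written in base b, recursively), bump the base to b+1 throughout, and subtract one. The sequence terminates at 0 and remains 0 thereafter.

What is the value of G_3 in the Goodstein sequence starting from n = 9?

[0] 9 ≡ 5 + 4 (base 5). Lift 6: 10. −1: 9.
[1] 9 ≡ 6 + 3 (base 6). Lift 7: 10. −1: 9.
[2] 9 ≡ 7 + 2 (base 7). Lift 8: 10. −1: 9.
[3] 9 ≡ 8 + 1 (base 8). Lift 9: 10. −1: 9.

9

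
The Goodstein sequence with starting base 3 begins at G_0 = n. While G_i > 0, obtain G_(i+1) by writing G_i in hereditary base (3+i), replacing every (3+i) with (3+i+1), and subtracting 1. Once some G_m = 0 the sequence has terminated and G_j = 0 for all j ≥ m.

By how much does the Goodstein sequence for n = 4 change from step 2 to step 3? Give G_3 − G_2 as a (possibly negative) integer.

i=0: 4 = 3 + 1 (b=3); 3→4: 4 + 1 = 5; 5−1 = 4
i=1: 4 = 4 (b=4); 4→5: 5 = 5; 5−1 = 4
i=2: 4 = 4 (b=5); 5→6: 4 = 4; 4−1 = 3

-1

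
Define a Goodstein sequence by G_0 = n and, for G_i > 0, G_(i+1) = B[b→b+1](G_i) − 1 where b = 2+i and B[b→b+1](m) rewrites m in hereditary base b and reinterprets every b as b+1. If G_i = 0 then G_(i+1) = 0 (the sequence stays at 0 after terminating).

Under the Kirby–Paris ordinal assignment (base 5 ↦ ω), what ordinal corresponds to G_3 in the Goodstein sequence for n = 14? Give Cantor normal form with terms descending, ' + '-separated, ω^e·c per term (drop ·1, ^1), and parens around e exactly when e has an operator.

base 2: 14 = 2^(2 + 1) + 2^2 + 2; at 3: 3^(3 + 1) + 3^3 + 3 = 111; next = 110
base 3: 110 = 3^(3 + 1) + 3^3 + 2; at 4: 4^(4 + 1) + 4^4 + 2 = 1282; next = 1281
base 4: 1281 = 4^(4 + 1) + 4^4 + 1; at 5: 5^(5 + 1) + 5^5 + 1 = 18751; next = 18750

ω^(ω + 1) + ω^ω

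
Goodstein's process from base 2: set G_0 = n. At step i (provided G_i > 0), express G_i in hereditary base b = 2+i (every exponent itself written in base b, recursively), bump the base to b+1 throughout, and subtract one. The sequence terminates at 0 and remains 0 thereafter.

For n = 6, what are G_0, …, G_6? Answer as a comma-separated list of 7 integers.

6, 29, 257, 3125, 46655, 98039, 187243

base 2: 6 = 2^2 + 2; at 3: 3^3 + 3 = 30; next = 29
base 3: 29 = 3^3 + 2; at 4: 4^4 + 2 = 258; next = 257
base 4: 257 = 4^4 + 1; at 5: 5^5 + 1 = 3126; next = 3125
base 5: 3125 = 5^5; at 6: 6^6 = 46656; next = 46655
base 6: 46655 = 5·6^5 + 5·6^4 + 5·6^3 + 5·6^2 + 5·6 + 5; at 7: 5·7^5 + 5·7^4 + 5·7^3 + 5·7^2 + 5·7 + 5 = 98040; next = 98039
base 7: 98039 = 5·7^5 + 5·7^4 + 5·7^3 + 5·7^2 + 5·7 + 4; at 8: 5·8^5 + 5·8^4 + 5·8^3 + 5·8^2 + 5·8 + 4 = 187244; next = 187243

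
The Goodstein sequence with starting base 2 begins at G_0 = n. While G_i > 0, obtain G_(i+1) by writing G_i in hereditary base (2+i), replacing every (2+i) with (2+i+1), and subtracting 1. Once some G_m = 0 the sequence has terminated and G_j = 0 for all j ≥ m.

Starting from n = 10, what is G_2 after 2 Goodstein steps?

1025

G_0=10  [base 2] 2^(2 + 1) + 2  →[2↦3]→  3^(3 + 1) + 3 = 84  −1 ⇒ G_1=83
G_1=83  [base 3] 3^(3 + 1) + 2  →[3↦4]→  4^(4 + 1) + 2 = 1026  −1 ⇒ G_2=1025
G_2=1025  [base 4] 4^(4 + 1) + 1  →[4↦5]→  5^(5 + 1) + 1 = 15626  −1 ⇒ G_3=15625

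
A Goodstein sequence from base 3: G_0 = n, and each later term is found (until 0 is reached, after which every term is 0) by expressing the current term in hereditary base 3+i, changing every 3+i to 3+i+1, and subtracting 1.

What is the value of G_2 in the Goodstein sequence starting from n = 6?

7

G_0 = 6. HB_3(6) = 2·3. Bump = 8. G_1 = 7.
G_1 = 7. HB_4(7) = 4 + 3. Bump = 8. G_2 = 7.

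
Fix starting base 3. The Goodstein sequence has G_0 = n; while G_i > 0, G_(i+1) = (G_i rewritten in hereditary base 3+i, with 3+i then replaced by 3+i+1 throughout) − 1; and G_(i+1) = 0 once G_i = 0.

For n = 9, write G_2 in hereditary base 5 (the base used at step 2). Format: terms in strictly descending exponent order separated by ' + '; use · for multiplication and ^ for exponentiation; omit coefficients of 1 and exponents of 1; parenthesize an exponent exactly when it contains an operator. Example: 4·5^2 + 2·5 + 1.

3·5 + 2

(0) 9|_3 = 3^2 ↦ 4^2|_4 = 16 ⇒ 15
(1) 15|_4 = 3·4 + 3 ↦ 3·5 + 3|_5 = 18 ⇒ 17
(2) 17|_5 = 3·5 + 2 ↦ 3·6 + 2|_6 = 20 ⇒ 19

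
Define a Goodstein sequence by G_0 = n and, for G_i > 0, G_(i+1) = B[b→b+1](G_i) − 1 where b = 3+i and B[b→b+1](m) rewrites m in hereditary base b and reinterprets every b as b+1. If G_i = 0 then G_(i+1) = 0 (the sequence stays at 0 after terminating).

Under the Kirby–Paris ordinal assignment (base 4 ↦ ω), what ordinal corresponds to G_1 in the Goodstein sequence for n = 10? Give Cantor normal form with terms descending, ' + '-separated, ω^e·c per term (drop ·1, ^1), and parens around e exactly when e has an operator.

ω^2

base 3: 10 = 3^2 + 1; at 4: 4^2 + 1 = 17; next = 16
base 4: 16 = 4^2; at 5: 5^2 = 25; next = 24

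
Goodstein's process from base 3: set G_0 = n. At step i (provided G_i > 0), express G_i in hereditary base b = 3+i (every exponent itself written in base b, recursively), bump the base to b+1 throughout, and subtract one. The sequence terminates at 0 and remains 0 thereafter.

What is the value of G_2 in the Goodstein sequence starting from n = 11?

25

G_0 = 11. HB_3(11) = 3^2 + 2. Bump = 18. G_1 = 17.
G_1 = 17. HB_4(17) = 4^2 + 1. Bump = 26. G_2 = 25.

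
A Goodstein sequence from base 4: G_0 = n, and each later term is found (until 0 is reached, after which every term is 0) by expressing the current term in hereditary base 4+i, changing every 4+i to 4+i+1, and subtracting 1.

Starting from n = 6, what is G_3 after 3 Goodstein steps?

6

step 0: 6 = 4 + 2; sub 5 for 4: 5 + 2; = 7; G_1 = 7−1 = 6
step 1: 6 = 5 + 1; sub 6 for 5: 6 + 1; = 7; G_2 = 7−1 = 6
step 2: 6 = 6; sub 7 for 6: 7; = 7; G_3 = 7−1 = 6
step 3: 6 = 6; sub 8 for 7: 6; = 6; G_4 = 6−1 = 5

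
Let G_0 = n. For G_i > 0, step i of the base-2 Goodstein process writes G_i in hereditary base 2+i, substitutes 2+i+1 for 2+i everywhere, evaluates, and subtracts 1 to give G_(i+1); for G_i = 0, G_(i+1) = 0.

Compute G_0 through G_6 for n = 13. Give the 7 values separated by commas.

(0) 13|_2 = 2^(2 + 1) + 2^2 + 1 ↦ 3^(3 + 1) + 3^3 + 1|_3 = 109 ⇒ 108
(1) 108|_3 = 3^(3 + 1) + 3^3 ↦ 4^(4 + 1) + 4^4|_4 = 1280 ⇒ 1279
(2) 1279|_4 = 4^(4 + 1) + 3·4^3 + 3·4^2 + 3·4 + 3 ↦ 5^(5 + 1) + 3·5^3 + 3·5^2 + 3·5 + 3|_5 = 16093 ⇒ 16092
(3) 16092|_5 = 5^(5 + 1) + 3·5^3 + 3·5^2 + 3·5 + 2 ↦ 6^(6 + 1) + 3·6^3 + 3·6^2 + 3·6 + 2|_6 = 280712 ⇒ 280711
(4) 280711|_6 = 6^(6 + 1) + 3·6^3 + 3·6^2 + 3·6 + 1 ↦ 7^(7 + 1) + 3·7^3 + 3·7^2 + 3·7 + 1|_7 = 5765999 ⇒ 5765998
(5) 5765998|_7 = 7^(7 + 1) + 3·7^3 + 3·7^2 + 3·7 ↦ 8^(8 + 1) + 3·8^3 + 3·8^2 + 3·8|_8 = 134219480 ⇒ 134219479

13, 108, 1279, 16092, 280711, 5765998, 134219479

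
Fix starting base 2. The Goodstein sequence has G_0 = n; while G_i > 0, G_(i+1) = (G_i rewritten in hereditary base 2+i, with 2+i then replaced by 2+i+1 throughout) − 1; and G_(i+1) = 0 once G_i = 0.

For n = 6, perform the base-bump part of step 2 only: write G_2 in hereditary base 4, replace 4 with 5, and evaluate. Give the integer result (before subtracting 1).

3126

(0) 6|_2 = 2^2 + 2 ↦ 3^3 + 3|_3 = 30 ⇒ 29
(1) 29|_3 = 3^3 + 2 ↦ 4^4 + 2|_4 = 258 ⇒ 257
(2) 257|_4 = 4^4 + 1 ↦ 5^5 + 1|_5 = 3126 ⇒ 3125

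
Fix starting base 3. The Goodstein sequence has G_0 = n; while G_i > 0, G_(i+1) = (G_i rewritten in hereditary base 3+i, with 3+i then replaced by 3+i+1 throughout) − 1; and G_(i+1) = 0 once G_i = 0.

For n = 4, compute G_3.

3

G_0 = 4. HB_3(4) = 3 + 1. Bump = 5. G_1 = 4.
G_1 = 4. HB_4(4) = 4. Bump = 5. G_2 = 4.
G_2 = 4. HB_5(4) = 4. Bump = 4. G_3 = 3.
G_3 = 3. HB_6(3) = 3. Bump = 3. G_4 = 2.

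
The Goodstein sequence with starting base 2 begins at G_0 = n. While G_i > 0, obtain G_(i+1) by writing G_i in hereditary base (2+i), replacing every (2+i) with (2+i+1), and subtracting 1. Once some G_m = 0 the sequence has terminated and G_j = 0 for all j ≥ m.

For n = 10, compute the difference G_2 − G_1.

[0] 10 ≡ 2^(2 + 1) + 2 (base 2). Lift 3: 84. −1: 83.
[1] 83 ≡ 3^(3 + 1) + 2 (base 3). Lift 4: 1026. −1: 1025.

942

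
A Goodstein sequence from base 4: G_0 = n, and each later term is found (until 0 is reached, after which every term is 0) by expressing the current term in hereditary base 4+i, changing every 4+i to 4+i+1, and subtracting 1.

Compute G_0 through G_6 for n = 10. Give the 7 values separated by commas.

10, 11, 12, 13, 13, 13, 13

[0] 10 ≡ 2·4 + 2 (base 4). Lift 5: 12. −1: 11.
[1] 11 ≡ 2·5 + 1 (base 5). Lift 6: 13. −1: 12.
[2] 12 ≡ 2·6 (base 6). Lift 7: 14. −1: 13.
[3] 13 ≡ 7 + 6 (base 7). Lift 8: 14. −1: 13.
[4] 13 ≡ 8 + 5 (base 8). Lift 9: 14. −1: 13.
[5] 13 ≡ 9 + 4 (base 9). Lift 10: 14. −1: 13.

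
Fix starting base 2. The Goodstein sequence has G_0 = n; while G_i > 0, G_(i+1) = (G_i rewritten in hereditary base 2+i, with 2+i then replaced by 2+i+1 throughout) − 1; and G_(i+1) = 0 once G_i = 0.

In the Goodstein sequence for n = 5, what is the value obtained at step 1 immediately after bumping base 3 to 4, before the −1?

256

i=0: 5 = 2^2 + 1 (b=2); 2→3: 3^3 + 1 = 28; 28−1 = 27
i=1: 27 = 3^3 (b=3); 3→4: 4^4 = 256; 256−1 = 255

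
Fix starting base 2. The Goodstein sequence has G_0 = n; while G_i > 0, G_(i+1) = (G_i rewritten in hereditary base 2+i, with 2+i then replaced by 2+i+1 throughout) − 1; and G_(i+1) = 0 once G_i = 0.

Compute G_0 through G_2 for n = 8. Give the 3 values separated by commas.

8, 80, 553

step 0: 8 = 2^(2 + 1); sub 3 for 2: 3^(3 + 1); = 81; G_1 = 81−1 = 80
step 1: 80 = 2·3^3 + 2·3^2 + 2·3 + 2; sub 4 for 3: 2·4^4 + 2·4^2 + 2·4 + 2; = 554; G_2 = 554−1 = 553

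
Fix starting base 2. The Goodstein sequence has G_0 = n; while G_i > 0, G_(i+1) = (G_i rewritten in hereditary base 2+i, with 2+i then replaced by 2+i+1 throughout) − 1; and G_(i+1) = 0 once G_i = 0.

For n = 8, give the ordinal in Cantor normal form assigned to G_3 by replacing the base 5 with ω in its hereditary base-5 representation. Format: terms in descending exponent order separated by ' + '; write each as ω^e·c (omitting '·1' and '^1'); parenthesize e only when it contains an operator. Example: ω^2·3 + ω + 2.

G_0 = 8. HB_2(8) = 2^(2 + 1). Bump = 81. G_1 = 80.
G_1 = 80. HB_3(80) = 2·3^3 + 2·3^2 + 2·3 + 2. Bump = 554. G_2 = 553.
G_2 = 553. HB_4(553) = 2·4^4 + 2·4^2 + 2·4 + 1. Bump = 6311. G_3 = 6310.
G_3 = 6310. HB_5(6310) = 2·5^5 + 2·5^2 + 2·5. Bump = 93396. G_4 = 93395.

ω^ω·2 + ω^2·2 + ω·2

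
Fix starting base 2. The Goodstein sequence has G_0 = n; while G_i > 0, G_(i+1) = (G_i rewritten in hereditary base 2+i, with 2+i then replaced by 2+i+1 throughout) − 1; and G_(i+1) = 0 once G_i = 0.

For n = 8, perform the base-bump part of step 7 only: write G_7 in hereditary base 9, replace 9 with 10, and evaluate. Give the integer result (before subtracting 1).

20000000212

[0] 8 ≡ 2^(2 + 1) (base 2). Lift 3: 81. −1: 80.
[1] 80 ≡ 2·3^3 + 2·3^2 + 2·3 + 2 (base 3). Lift 4: 554. −1: 553.
[2] 553 ≡ 2·4^4 + 2·4^2 + 2·4 + 1 (base 4). Lift 5: 6311. −1: 6310.
[3] 6310 ≡ 2·5^5 + 2·5^2 + 2·5 (base 5). Lift 6: 93396. −1: 93395.
[4] 93395 ≡ 2·6^6 + 2·6^2 + 6 + 5 (base 6). Lift 7: 1647196. −1: 1647195.
[5] 1647195 ≡ 2·7^7 + 2·7^2 + 7 + 4 (base 7). Lift 8: 33554572. −1: 33554571.
[6] 33554571 ≡ 2·8^8 + 2·8^2 + 8 + 3 (base 8). Lift 9: 774841152. −1: 774841151.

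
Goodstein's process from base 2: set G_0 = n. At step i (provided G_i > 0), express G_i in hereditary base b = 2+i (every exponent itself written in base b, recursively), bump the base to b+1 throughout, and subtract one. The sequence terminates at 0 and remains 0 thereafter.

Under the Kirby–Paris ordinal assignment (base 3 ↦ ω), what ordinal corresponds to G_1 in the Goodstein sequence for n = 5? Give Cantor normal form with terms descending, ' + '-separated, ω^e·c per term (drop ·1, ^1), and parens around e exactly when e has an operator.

step 0: 5 = 2^2 + 1; sub 3 for 2: 3^3 + 1; = 28; G_1 = 28−1 = 27
step 1: 27 = 3^3; sub 4 for 3: 4^4; = 256; G_2 = 256−1 = 255

ω^ω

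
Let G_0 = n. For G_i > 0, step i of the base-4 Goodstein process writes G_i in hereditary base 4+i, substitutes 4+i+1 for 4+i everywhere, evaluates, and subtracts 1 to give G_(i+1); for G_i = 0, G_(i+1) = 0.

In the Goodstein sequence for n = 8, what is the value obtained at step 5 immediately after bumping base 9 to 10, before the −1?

G_0=8  [base 4] 2·4  →[4↦5]→  2·5 = 10  −1 ⇒ G_1=9
G_1=9  [base 5] 5 + 4  →[5↦6]→  6 + 4 = 10  −1 ⇒ G_2=9
G_2=9  [base 6] 6 + 3  →[6↦7]→  7 + 3 = 10  −1 ⇒ G_3=9
G_3=9  [base 7] 7 + 2  →[7↦8]→  8 + 2 = 10  −1 ⇒ G_4=9
G_4=9  [base 8] 8 + 1  →[8↦9]→  9 + 1 = 10  −1 ⇒ G_5=9

10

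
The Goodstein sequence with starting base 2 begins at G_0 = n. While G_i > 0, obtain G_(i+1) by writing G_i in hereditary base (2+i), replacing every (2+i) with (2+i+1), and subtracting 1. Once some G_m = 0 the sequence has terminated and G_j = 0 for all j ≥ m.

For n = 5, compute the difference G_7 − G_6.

703

i=0: 5 = 2^2 + 1 (b=2); 2→3: 3^3 + 1 = 28; 28−1 = 27
i=1: 27 = 3^3 (b=3); 3→4: 4^4 = 256; 256−1 = 255
i=2: 255 = 3·4^3 + 3·4^2 + 3·4 + 3 (b=4); 4→5: 3·5^3 + 3·5^2 + 3·5 + 3 = 468; 468−1 = 467
i=3: 467 = 3·5^3 + 3·5^2 + 3·5 + 2 (b=5); 5→6: 3·6^3 + 3·6^2 + 3·6 + 2 = 776; 776−1 = 775
i=4: 775 = 3·6^3 + 3·6^2 + 3·6 + 1 (b=6); 6→7: 3·7^3 + 3·7^2 + 3·7 + 1 = 1198; 1198−1 = 1197
i=5: 1197 = 3·7^3 + 3·7^2 + 3·7 (b=7); 7→8: 3·8^3 + 3·8^2 + 3·8 = 1752; 1752−1 = 1751
i=6: 1751 = 3·8^3 + 3·8^2 + 2·8 + 7 (b=8); 8→9: 3·9^3 + 3·9^2 + 2·9 + 7 = 2455; 2455−1 = 2454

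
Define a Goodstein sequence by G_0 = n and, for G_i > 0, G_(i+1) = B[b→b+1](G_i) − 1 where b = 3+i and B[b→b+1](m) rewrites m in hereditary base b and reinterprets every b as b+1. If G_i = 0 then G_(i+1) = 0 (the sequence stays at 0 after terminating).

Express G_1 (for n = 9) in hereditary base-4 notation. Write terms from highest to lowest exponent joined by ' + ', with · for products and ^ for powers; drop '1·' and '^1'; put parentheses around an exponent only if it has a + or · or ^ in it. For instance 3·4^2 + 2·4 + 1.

i=0: 9 = 3^2 (b=3); 3→4: 4^2 = 16; 16−1 = 15
i=1: 15 = 3·4 + 3 (b=4); 4→5: 3·5 + 3 = 18; 18−1 = 17

3·4 + 3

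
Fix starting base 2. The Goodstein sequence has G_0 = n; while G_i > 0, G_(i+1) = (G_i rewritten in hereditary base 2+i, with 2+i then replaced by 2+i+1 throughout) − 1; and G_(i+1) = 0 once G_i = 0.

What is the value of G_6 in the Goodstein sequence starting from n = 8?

G_0=8  [base 2] 2^(2 + 1)  →[2↦3]→  3^(3 + 1) = 81  −1 ⇒ G_1=80
G_1=80  [base 3] 2·3^3 + 2·3^2 + 2·3 + 2  →[3↦4]→  2·4^4 + 2·4^2 + 2·4 + 2 = 554  −1 ⇒ G_2=553
G_2=553  [base 4] 2·4^4 + 2·4^2 + 2·4 + 1  →[4↦5]→  2·5^5 + 2·5^2 + 2·5 + 1 = 6311  −1 ⇒ G_3=6310
G_3=6310  [base 5] 2·5^5 + 2·5^2 + 2·5  →[5↦6]→  2·6^6 + 2·6^2 + 2·6 = 93396  −1 ⇒ G_4=93395
G_4=93395  [base 6] 2·6^6 + 2·6^2 + 6 + 5  →[6↦7]→  2·7^7 + 2·7^2 + 7 + 5 = 1647196  −1 ⇒ G_5=1647195
G_5=1647195  [base 7] 2·7^7 + 2·7^2 + 7 + 4  →[7↦8]→  2·8^8 + 2·8^2 + 8 + 4 = 33554572  −1 ⇒ G_6=33554571
G_6=33554571  [base 8] 2·8^8 + 2·8^2 + 8 + 3  →[8↦9]→  2·9^9 + 2·9^2 + 9 + 3 = 774841152  −1 ⇒ G_7=774841151

33554571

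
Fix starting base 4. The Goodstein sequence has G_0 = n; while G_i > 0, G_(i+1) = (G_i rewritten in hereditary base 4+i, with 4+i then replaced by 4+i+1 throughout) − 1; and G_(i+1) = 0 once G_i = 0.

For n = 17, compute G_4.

43

i=0: 17 = 4^2 + 1 (b=4); 4→5: 5^2 + 1 = 26; 26−1 = 25
i=1: 25 = 5^2 (b=5); 5→6: 6^2 = 36; 36−1 = 35
i=2: 35 = 5·6 + 5 (b=6); 6→7: 5·7 + 5 = 40; 40−1 = 39
i=3: 39 = 5·7 + 4 (b=7); 7→8: 5·8 + 4 = 44; 44−1 = 43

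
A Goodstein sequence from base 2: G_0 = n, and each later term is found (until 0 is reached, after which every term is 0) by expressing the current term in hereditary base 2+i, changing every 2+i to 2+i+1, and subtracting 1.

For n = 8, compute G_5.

8 —HB2→ 2^(2 + 1) —bump→ 3^(3 + 1) = 81 —(−1)→ 80
80 —HB3→ 2·3^3 + 2·3^2 + 2·3 + 2 —bump→ 2·4^4 + 2·4^2 + 2·4 + 2 = 554 —(−1)→ 553
553 —HB4→ 2·4^4 + 2·4^2 + 2·4 + 1 —bump→ 2·5^5 + 2·5^2 + 2·5 + 1 = 6311 —(−1)→ 6310
6310 —HB5→ 2·5^5 + 2·5^2 + 2·5 —bump→ 2·6^6 + 2·6^2 + 2·6 = 93396 —(−1)→ 93395
93395 —HB6→ 2·6^6 + 2·6^2 + 6 + 5 —bump→ 2·7^7 + 2·7^2 + 7 + 5 = 1647196 —(−1)→ 1647195
1647195 —HB7→ 2·7^7 + 2·7^2 + 7 + 4 —bump→ 2·8^8 + 2·8^2 + 8 + 4 = 33554572 —(−1)→ 33554571

1647195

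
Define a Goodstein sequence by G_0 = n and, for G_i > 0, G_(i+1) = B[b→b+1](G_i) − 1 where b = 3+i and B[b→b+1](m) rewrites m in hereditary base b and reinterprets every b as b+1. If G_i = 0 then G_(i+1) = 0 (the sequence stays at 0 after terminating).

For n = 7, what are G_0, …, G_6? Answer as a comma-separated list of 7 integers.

[0] 7 ≡ 2·3 + 1 (base 3). Lift 4: 9. −1: 8.
[1] 8 ≡ 2·4 (base 4). Lift 5: 10. −1: 9.
[2] 9 ≡ 5 + 4 (base 5). Lift 6: 10. −1: 9.
[3] 9 ≡ 6 + 3 (base 6). Lift 7: 10. −1: 9.
[4] 9 ≡ 7 + 2 (base 7). Lift 8: 10. −1: 9.
[5] 9 ≡ 8 + 1 (base 8). Lift 9: 10. −1: 9.

7, 8, 9, 9, 9, 9, 9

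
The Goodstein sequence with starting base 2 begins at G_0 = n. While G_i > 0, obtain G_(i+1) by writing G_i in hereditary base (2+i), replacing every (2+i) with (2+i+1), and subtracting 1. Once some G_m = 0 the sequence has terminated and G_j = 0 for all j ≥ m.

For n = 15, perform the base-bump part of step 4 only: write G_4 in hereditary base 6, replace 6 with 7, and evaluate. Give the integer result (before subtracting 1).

6588345

base 2: 15 = 2^(2 + 1) + 2^2 + 2 + 1; at 3: 3^(3 + 1) + 3^3 + 3 + 1 = 112; next = 111
base 3: 111 = 3^(3 + 1) + 3^3 + 3; at 4: 4^(4 + 1) + 4^4 + 4 = 1284; next = 1283
base 4: 1283 = 4^(4 + 1) + 4^4 + 3; at 5: 5^(5 + 1) + 5^5 + 3 = 18753; next = 18752
base 5: 18752 = 5^(5 + 1) + 5^5 + 2; at 6: 6^(6 + 1) + 6^6 + 2 = 326594; next = 326593
base 6: 326593 = 6^(6 + 1) + 6^6 + 1; at 7: 7^(7 + 1) + 7^7 + 1 = 6588345; next = 6588344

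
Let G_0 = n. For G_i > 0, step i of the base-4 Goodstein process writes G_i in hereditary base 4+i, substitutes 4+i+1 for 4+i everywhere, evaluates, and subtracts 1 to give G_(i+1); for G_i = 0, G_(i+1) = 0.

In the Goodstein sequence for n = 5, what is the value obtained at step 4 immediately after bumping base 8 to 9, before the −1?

3

step 0: 5 = 4 + 1; sub 5 for 4: 5 + 1; = 6; G_1 = 6−1 = 5
step 1: 5 = 5; sub 6 for 5: 6; = 6; G_2 = 6−1 = 5
step 2: 5 = 5; sub 7 for 6: 5; = 5; G_3 = 5−1 = 4
step 3: 4 = 4; sub 8 for 7: 4; = 4; G_4 = 4−1 = 3
step 4: 3 = 3; sub 9 for 8: 3; = 3; G_5 = 3−1 = 2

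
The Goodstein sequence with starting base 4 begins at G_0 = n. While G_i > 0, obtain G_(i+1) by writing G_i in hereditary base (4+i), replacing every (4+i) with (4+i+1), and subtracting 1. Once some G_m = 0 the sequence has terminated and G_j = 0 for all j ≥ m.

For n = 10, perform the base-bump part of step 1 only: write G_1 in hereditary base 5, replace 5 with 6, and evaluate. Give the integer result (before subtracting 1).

13

G_0 = 10. HB_4(10) = 2·4 + 2. Bump = 12. G_1 = 11.
G_1 = 11. HB_5(11) = 2·5 + 1. Bump = 13. G_2 = 12.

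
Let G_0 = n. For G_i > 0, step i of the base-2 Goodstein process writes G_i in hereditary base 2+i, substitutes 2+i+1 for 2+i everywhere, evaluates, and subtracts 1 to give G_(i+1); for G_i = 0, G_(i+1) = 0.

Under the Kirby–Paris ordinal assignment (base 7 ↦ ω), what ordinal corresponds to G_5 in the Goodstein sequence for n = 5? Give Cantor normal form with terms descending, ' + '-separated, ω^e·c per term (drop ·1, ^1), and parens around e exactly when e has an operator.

G_0 = 5. HB_2(5) = 2^2 + 1. Bump = 28. G_1 = 27.
G_1 = 27. HB_3(27) = 3^3. Bump = 256. G_2 = 255.
G_2 = 255. HB_4(255) = 3·4^3 + 3·4^2 + 3·4 + 3. Bump = 468. G_3 = 467.
G_3 = 467. HB_5(467) = 3·5^3 + 3·5^2 + 3·5 + 2. Bump = 776. G_4 = 775.
G_4 = 775. HB_6(775) = 3·6^3 + 3·6^2 + 3·6 + 1. Bump = 1198. G_5 = 1197.
G_5 = 1197. HB_7(1197) = 3·7^3 + 3·7^2 + 3·7. Bump = 1752. G_6 = 1751.

ω^3·3 + ω^2·3 + ω·3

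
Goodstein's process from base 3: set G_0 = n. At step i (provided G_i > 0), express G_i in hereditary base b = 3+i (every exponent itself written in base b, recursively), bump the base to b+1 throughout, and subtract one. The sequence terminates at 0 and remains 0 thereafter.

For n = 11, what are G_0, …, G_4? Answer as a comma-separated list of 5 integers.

(0) 11|_3 = 3^2 + 2 ↦ 4^2 + 2|_4 = 18 ⇒ 17
(1) 17|_4 = 4^2 + 1 ↦ 5^2 + 1|_5 = 26 ⇒ 25
(2) 25|_5 = 5^2 ↦ 6^2|_6 = 36 ⇒ 35
(3) 35|_6 = 5·6 + 5 ↦ 5·7 + 5|_7 = 40 ⇒ 39

11, 17, 25, 35, 39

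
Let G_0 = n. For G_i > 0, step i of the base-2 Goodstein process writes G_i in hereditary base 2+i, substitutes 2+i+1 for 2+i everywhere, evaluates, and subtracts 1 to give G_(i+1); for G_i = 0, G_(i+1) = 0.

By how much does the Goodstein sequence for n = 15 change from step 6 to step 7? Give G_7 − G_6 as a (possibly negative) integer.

[0] 15 ≡ 2^(2 + 1) + 2^2 + 2 + 1 (base 2). Lift 3: 112. −1: 111.
[1] 111 ≡ 3^(3 + 1) + 3^3 + 3 (base 3). Lift 4: 1284. −1: 1283.
[2] 1283 ≡ 4^(4 + 1) + 4^4 + 3 (base 4). Lift 5: 18753. −1: 18752.
[3] 18752 ≡ 5^(5 + 1) + 5^5 + 2 (base 5). Lift 6: 326594. −1: 326593.
[4] 326593 ≡ 6^(6 + 1) + 6^6 + 1 (base 6). Lift 7: 6588345. −1: 6588344.
[5] 6588344 ≡ 7^(7 + 1) + 7^7 (base 7). Lift 8: 150994944. −1: 150994943.
[6] 150994943 ≡ 8^(8 + 1) + 7·8^7 + 7·8^6 + 7·8^5 + 7·8^4 + 7·8^3 + 7·8^2 + 7·8 + 7 (base 8). Lift 9: 3524450281. −1: 3524450280.

3373455337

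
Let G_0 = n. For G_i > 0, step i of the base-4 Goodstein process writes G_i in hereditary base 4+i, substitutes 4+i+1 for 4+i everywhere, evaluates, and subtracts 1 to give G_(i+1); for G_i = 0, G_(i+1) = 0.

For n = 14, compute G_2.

18

step 0: 14 = 3·4 + 2; sub 5 for 4: 3·5 + 2; = 17; G_1 = 17−1 = 16
step 1: 16 = 3·5 + 1; sub 6 for 5: 3·6 + 1; = 19; G_2 = 19−1 = 18
step 2: 18 = 3·6; sub 7 for 6: 3·7; = 21; G_3 = 21−1 = 20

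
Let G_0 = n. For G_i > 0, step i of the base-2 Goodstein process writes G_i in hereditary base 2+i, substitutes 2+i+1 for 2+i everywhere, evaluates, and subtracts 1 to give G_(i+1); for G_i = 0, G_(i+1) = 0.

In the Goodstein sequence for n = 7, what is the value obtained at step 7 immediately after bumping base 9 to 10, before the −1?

(0) 7|_2 = 2^2 + 2 + 1 ↦ 3^3 + 3 + 1|_3 = 31 ⇒ 30
(1) 30|_3 = 3^3 + 3 ↦ 4^4 + 4|_4 = 260 ⇒ 259
(2) 259|_4 = 4^4 + 3 ↦ 5^5 + 3|_5 = 3128 ⇒ 3127
(3) 3127|_5 = 5^5 + 2 ↦ 6^6 + 2|_6 = 46658 ⇒ 46657
(4) 46657|_6 = 6^6 + 1 ↦ 7^7 + 1|_7 = 823544 ⇒ 823543
(5) 823543|_7 = 7^7 ↦ 8^8|_8 = 16777216 ⇒ 16777215
(6) 16777215|_8 = 7·8^7 + 7·8^6 + 7·8^5 + 7·8^4 + 7·8^3 + 7·8^2 + 7·8 + 7 ↦ 7·9^7 + 7·9^6 + 7·9^5 + 7·9^4 + 7·9^3 + 7·9^2 + 7·9 + 7|_9 = 37665880 ⇒ 37665879
(7) 37665879|_9 = 7·9^7 + 7·9^6 + 7·9^5 + 7·9^4 + 7·9^3 + 7·9^2 + 7·9 + 6 ↦ 7·10^7 + 7·10^6 + 7·10^5 + 7·10^4 + 7·10^3 + 7·10^2 + 7·10 + 6|_10 = 77777776 ⇒ 77777775

77777776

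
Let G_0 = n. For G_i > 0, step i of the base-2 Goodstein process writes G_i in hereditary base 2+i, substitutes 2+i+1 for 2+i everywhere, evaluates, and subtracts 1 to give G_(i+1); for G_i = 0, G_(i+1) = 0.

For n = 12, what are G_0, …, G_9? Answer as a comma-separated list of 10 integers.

[0] 12 ≡ 2^(2 + 1) + 2^2 (base 2). Lift 3: 108. −1: 107.
[1] 107 ≡ 3^(3 + 1) + 2·3^2 + 2·3 + 2 (base 3). Lift 4: 1066. −1: 1065.
[2] 1065 ≡ 4^(4 + 1) + 2·4^2 + 2·4 + 1 (base 4). Lift 5: 15686. −1: 15685.
[3] 15685 ≡ 5^(5 + 1) + 2·5^2 + 2·5 (base 5). Lift 6: 280020. −1: 280019.
[4] 280019 ≡ 6^(6 + 1) + 2·6^2 + 6 + 5 (base 6). Lift 7: 5764911. −1: 5764910.
[5] 5764910 ≡ 7^(7 + 1) + 2·7^2 + 7 + 4 (base 7). Lift 8: 134217868. −1: 134217867.
[6] 134217867 ≡ 8^(8 + 1) + 2·8^2 + 8 + 3 (base 8). Lift 9: 3486784575. −1: 3486784574.
[7] 3486784574 ≡ 9^(9 + 1) + 2·9^2 + 9 + 2 (base 9). Lift 10: 100000000212. −1: 100000000211.
[8] 100000000211 ≡ 10^(10 + 1) + 2·10^2 + 10 + 1 (base 10). Lift 11: 3138428376975. −1: 3138428376974.

12, 107, 1065, 15685, 280019, 5764910, 134217867, 3486784574, 100000000211, 3138428376974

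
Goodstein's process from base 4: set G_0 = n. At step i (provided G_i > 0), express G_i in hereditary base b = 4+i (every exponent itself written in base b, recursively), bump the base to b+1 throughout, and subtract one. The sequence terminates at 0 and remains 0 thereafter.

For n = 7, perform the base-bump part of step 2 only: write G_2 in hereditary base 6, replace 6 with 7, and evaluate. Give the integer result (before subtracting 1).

i=0: 7 = 4 + 3 (b=4); 4→5: 5 + 3 = 8; 8−1 = 7
i=1: 7 = 5 + 2 (b=5); 5→6: 6 + 2 = 8; 8−1 = 7
i=2: 7 = 6 + 1 (b=6); 6→7: 7 + 1 = 8; 8−1 = 7

8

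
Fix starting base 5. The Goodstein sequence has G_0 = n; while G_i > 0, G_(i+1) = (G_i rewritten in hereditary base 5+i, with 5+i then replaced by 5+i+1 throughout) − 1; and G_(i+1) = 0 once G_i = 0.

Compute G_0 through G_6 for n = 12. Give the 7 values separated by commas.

step 0: 12 = 2·5 + 2; sub 6 for 5: 2·6 + 2; = 14; G_1 = 14−1 = 13
step 1: 13 = 2·6 + 1; sub 7 for 6: 2·7 + 1; = 15; G_2 = 15−1 = 14
step 2: 14 = 2·7; sub 8 for 7: 2·8; = 16; G_3 = 16−1 = 15
step 3: 15 = 8 + 7; sub 9 for 8: 9 + 7; = 16; G_4 = 16−1 = 15
step 4: 15 = 9 + 6; sub 10 for 9: 10 + 6; = 16; G_5 = 16−1 = 15
step 5: 15 = 10 + 5; sub 11 for 10: 11 + 5; = 16; G_6 = 16−1 = 15

12, 13, 14, 15, 15, 15, 15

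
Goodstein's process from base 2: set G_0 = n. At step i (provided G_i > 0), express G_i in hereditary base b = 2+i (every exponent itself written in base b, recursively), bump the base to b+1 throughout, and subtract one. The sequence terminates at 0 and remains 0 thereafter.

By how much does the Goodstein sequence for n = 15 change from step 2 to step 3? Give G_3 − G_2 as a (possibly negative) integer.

base 2: 15 = 2^(2 + 1) + 2^2 + 2 + 1; at 3: 3^(3 + 1) + 3^3 + 3 + 1 = 112; next = 111
base 3: 111 = 3^(3 + 1) + 3^3 + 3; at 4: 4^(4 + 1) + 4^4 + 4 = 1284; next = 1283
base 4: 1283 = 4^(4 + 1) + 4^4 + 3; at 5: 5^(5 + 1) + 5^5 + 3 = 18753; next = 18752

17469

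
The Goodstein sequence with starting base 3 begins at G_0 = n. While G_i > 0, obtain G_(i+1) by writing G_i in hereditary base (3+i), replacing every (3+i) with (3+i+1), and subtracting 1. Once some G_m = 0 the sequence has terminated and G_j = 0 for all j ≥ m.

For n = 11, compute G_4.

G_0=11  [base 3] 3^2 + 2  →[3↦4]→  4^2 + 2 = 18  −1 ⇒ G_1=17
G_1=17  [base 4] 4^2 + 1  →[4↦5]→  5^2 + 1 = 26  −1 ⇒ G_2=25
G_2=25  [base 5] 5^2  →[5↦6]→  6^2 = 36  −1 ⇒ G_3=35
G_3=35  [base 6] 5·6 + 5  →[6↦7]→  5·7 + 5 = 40  −1 ⇒ G_4=39
G_4=39  [base 7] 5·7 + 4  →[7↦8]→  5·8 + 4 = 44  −1 ⇒ G_5=43

39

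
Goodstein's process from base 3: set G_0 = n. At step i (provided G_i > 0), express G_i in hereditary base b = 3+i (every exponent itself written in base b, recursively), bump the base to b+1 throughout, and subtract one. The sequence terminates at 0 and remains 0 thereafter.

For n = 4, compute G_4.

G_0=4  [base 3] 3 + 1  →[3↦4]→  4 + 1 = 5  −1 ⇒ G_1=4
G_1=4  [base 4] 4  →[4↦5]→  5 = 5  −1 ⇒ G_2=4
G_2=4  [base 5] 4  →[5↦6]→  4 = 4  −1 ⇒ G_3=3
G_3=3  [base 6] 3  →[6↦7]→  3 = 3  −1 ⇒ G_4=2
G_4=2  [base 7] 2  →[7↦8]→  2 = 2  −1 ⇒ G_5=1

2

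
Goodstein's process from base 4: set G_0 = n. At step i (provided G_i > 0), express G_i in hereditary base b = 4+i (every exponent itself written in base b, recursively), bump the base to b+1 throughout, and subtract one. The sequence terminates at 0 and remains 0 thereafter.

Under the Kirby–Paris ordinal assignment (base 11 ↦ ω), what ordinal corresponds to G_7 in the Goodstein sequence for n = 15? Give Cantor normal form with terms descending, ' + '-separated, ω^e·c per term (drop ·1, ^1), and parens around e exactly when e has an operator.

ω·2 + 4

(0) 15|_4 = 3·4 + 3 ↦ 3·5 + 3|_5 = 18 ⇒ 17
(1) 17|_5 = 3·5 + 2 ↦ 3·6 + 2|_6 = 20 ⇒ 19
(2) 19|_6 = 3·6 + 1 ↦ 3·7 + 1|_7 = 22 ⇒ 21
(3) 21|_7 = 3·7 ↦ 3·8|_8 = 24 ⇒ 23
(4) 23|_8 = 2·8 + 7 ↦ 2·9 + 7|_9 = 25 ⇒ 24
(5) 24|_9 = 2·9 + 6 ↦ 2·10 + 6|_10 = 26 ⇒ 25
(6) 25|_10 = 2·10 + 5 ↦ 2·11 + 5|_11 = 27 ⇒ 26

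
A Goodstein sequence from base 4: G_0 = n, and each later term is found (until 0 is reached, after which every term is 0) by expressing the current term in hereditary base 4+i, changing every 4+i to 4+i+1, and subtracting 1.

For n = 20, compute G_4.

step 0: 20 = 4^2 + 4; sub 5 for 4: 5^2 + 5; = 30; G_1 = 30−1 = 29
step 1: 29 = 5^2 + 4; sub 6 for 5: 6^2 + 4; = 40; G_2 = 40−1 = 39
step 2: 39 = 6^2 + 3; sub 7 for 6: 7^2 + 3; = 52; G_3 = 52−1 = 51
step 3: 51 = 7^2 + 2; sub 8 for 7: 8^2 + 2; = 66; G_4 = 66−1 = 65

65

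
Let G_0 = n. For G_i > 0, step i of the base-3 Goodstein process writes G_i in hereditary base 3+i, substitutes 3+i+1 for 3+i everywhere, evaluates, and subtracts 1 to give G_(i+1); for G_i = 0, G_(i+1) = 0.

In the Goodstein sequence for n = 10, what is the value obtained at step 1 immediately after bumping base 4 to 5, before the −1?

step 0: 10 = 3^2 + 1; sub 4 for 3: 4^2 + 1; = 17; G_1 = 17−1 = 16
step 1: 16 = 4^2; sub 5 for 4: 5^2; = 25; G_2 = 25−1 = 24

25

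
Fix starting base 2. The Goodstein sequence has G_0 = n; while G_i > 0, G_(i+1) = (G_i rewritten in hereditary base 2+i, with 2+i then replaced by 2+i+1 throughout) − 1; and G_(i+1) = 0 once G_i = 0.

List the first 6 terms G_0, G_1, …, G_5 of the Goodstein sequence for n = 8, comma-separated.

8 —HB2→ 2^(2 + 1) —bump→ 3^(3 + 1) = 81 —(−1)→ 80
80 —HB3→ 2·3^3 + 2·3^2 + 2·3 + 2 —bump→ 2·4^4 + 2·4^2 + 2·4 + 2 = 554 —(−1)→ 553
553 —HB4→ 2·4^4 + 2·4^2 + 2·4 + 1 —bump→ 2·5^5 + 2·5^2 + 2·5 + 1 = 6311 —(−1)→ 6310
6310 —HB5→ 2·5^5 + 2·5^2 + 2·5 —bump→ 2·6^6 + 2·6^2 + 2·6 = 93396 —(−1)→ 93395
93395 —HB6→ 2·6^6 + 2·6^2 + 6 + 5 —bump→ 2·7^7 + 2·7^2 + 7 + 5 = 1647196 —(−1)→ 1647195

8, 80, 553, 6310, 93395, 1647195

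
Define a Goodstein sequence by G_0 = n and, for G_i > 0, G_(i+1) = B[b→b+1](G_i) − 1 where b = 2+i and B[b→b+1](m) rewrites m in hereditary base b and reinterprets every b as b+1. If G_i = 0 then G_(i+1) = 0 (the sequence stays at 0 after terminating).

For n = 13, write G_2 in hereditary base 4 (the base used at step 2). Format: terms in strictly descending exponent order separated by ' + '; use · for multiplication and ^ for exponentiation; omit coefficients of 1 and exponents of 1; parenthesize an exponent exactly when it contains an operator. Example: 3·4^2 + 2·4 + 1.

4^(4 + 1) + 3·4^3 + 3·4^2 + 3·4 + 3

G_0 = 13. HB_2(13) = 2^(2 + 1) + 2^2 + 1. Bump = 109. G_1 = 108.
G_1 = 108. HB_3(108) = 3^(3 + 1) + 3^3. Bump = 1280. G_2 = 1279.
G_2 = 1279. HB_4(1279) = 4^(4 + 1) + 3·4^3 + 3·4^2 + 3·4 + 3. Bump = 16093. G_3 = 16092.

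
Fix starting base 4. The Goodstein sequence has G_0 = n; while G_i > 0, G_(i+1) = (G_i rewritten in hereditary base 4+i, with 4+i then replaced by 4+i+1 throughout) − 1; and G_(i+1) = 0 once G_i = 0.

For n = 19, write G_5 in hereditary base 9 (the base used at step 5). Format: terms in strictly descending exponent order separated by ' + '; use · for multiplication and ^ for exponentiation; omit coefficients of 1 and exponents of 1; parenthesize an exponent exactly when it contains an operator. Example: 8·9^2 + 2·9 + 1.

7·9 + 6

i=0: 19 = 4^2 + 3 (b=4); 4→5: 5^2 + 3 = 28; 28−1 = 27
i=1: 27 = 5^2 + 2 (b=5); 5→6: 6^2 + 2 = 38; 38−1 = 37
i=2: 37 = 6^2 + 1 (b=6); 6→7: 7^2 + 1 = 50; 50−1 = 49
i=3: 49 = 7^2 (b=7); 7→8: 8^2 = 64; 64−1 = 63
i=4: 63 = 7·8 + 7 (b=8); 8→9: 7·9 + 7 = 70; 70−1 = 69
i=5: 69 = 7·9 + 6 (b=9); 9→10: 7·10 + 6 = 76; 76−1 = 75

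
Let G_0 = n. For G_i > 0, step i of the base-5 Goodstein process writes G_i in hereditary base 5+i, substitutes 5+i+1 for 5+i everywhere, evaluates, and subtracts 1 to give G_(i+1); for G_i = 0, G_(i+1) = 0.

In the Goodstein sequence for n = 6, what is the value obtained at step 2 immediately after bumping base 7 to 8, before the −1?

6

[0] 6 ≡ 5 + 1 (base 5). Lift 6: 7. −1: 6.
[1] 6 ≡ 6 (base 6). Lift 7: 7. −1: 6.
[2] 6 ≡ 6 (base 7). Lift 8: 6. −1: 5.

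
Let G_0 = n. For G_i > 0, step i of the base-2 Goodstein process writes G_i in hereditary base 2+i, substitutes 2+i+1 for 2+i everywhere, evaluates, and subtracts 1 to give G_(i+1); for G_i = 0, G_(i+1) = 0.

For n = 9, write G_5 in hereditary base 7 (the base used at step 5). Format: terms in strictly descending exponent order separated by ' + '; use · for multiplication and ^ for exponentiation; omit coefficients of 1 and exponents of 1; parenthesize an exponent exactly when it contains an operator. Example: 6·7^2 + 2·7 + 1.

3·7^7 + 3·7^3 + 3·7^2 + 3·7

[0] 9 ≡ 2^(2 + 1) + 1 (base 2). Lift 3: 82. −1: 81.
[1] 81 ≡ 3^(3 + 1) (base 3). Lift 4: 1024. −1: 1023.
[2] 1023 ≡ 3·4^4 + 3·4^3 + 3·4^2 + 3·4 + 3 (base 4). Lift 5: 9843. −1: 9842.
[3] 9842 ≡ 3·5^5 + 3·5^3 + 3·5^2 + 3·5 + 2 (base 5). Lift 6: 140744. −1: 140743.
[4] 140743 ≡ 3·6^6 + 3·6^3 + 3·6^2 + 3·6 + 1 (base 6). Lift 7: 2471827. −1: 2471826.
[5] 2471826 ≡ 3·7^7 + 3·7^3 + 3·7^2 + 3·7 (base 7). Lift 8: 50333400. −1: 50333399.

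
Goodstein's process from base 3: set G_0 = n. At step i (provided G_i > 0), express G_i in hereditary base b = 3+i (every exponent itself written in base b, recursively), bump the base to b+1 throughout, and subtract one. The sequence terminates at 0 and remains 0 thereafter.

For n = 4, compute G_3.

4 —HB3→ 3 + 1 —bump→ 4 + 1 = 5 —(−1)→ 4
4 —HB4→ 4 —bump→ 5 = 5 —(−1)→ 4
4 —HB5→ 4 —bump→ 4 = 4 —(−1)→ 3
3 —HB6→ 3 —bump→ 3 = 3 —(−1)→ 2

3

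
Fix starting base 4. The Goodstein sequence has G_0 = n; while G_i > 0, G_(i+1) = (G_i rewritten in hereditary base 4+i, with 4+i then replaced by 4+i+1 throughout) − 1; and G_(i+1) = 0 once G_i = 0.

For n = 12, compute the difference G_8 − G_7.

0

base 4: 12 = 3·4; at 5: 3·5 = 15; next = 14
base 5: 14 = 2·5 + 4; at 6: 2·6 + 4 = 16; next = 15
base 6: 15 = 2·6 + 3; at 7: 2·7 + 3 = 17; next = 16
base 7: 16 = 2·7 + 2; at 8: 2·8 + 2 = 18; next = 17
base 8: 17 = 2·8 + 1; at 9: 2·9 + 1 = 19; next = 18
base 9: 18 = 2·9; at 10: 2·10 = 20; next = 19
base 10: 19 = 10 + 9; at 11: 11 + 9 = 20; next = 19
base 11: 19 = 11 + 8; at 12: 12 + 8 = 20; next = 19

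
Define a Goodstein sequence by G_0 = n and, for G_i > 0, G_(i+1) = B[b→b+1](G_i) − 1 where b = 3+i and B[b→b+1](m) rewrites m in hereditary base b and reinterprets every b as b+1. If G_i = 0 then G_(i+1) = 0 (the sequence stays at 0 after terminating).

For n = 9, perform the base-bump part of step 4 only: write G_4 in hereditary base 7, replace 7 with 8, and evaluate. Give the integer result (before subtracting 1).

G_0=9  [base 3] 3^2  →[3↦4]→  4^2 = 16  −1 ⇒ G_1=15
G_1=15  [base 4] 3·4 + 3  →[4↦5]→  3·5 + 3 = 18  −1 ⇒ G_2=17
G_2=17  [base 5] 3·5 + 2  →[5↦6]→  3·6 + 2 = 20  −1 ⇒ G_3=19
G_3=19  [base 6] 3·6 + 1  →[6↦7]→  3·7 + 1 = 22  −1 ⇒ G_4=21
G_4=21  [base 7] 3·7  →[7↦8]→  3·8 = 24  −1 ⇒ G_5=23

24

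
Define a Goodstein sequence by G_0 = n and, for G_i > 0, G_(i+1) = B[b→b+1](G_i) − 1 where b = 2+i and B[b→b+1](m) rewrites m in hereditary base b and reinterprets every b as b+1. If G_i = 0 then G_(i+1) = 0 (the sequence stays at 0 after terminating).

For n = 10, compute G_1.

10 —HB2→ 2^(2 + 1) + 2 —bump→ 3^(3 + 1) + 3 = 84 —(−1)→ 83
83 —HB3→ 3^(3 + 1) + 2 —bump→ 4^(4 + 1) + 2 = 1026 —(−1)→ 1025

83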